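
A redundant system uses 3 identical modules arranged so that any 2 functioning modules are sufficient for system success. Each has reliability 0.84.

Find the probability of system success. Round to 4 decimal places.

0.9314

R = Σ_{i=2}^{3} C(3,i) p^i (1−p)^{3−i} with p = 0.84
C(3,2)·0.84^2·0.16^1 = 0.338688
C(3,3)·0.84^3·0.16^0 = 0.592704
Sum = 0.9314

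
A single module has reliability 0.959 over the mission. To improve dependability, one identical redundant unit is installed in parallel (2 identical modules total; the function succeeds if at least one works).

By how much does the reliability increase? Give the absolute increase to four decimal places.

0.0393

R_before = 0.959
R_after = 1 − (1 − 0.959)^2 = 0.9983
ΔR = 0.9983 − 0.959 = 0.0393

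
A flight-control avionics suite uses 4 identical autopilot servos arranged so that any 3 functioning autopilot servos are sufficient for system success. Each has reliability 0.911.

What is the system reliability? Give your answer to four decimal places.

0.9579

R = Σ_{i=3}^{4} C(4,i) p^i (1−p)^{4−i} with p = 0.911
C(4,3)·0.911^3·0.089^1 = 0.269157
C(4,4)·0.911^4·0.089^0 = 0.688769
Sum = 0.9579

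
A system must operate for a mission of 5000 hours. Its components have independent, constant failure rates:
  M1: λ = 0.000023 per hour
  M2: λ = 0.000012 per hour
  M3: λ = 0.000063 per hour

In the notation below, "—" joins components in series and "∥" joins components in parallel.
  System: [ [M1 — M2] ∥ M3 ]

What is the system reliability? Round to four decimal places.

0.9566

R(M1) = exp(−0.000023 × 5000) = 0.891366
R(M2) = exp(−0.000012 × 5000) = 0.941765
R(M3) = exp(−0.000063 × 5000) = 0.729789
Series (M1 and M2): 0.891366 × 0.941765 = 0.839457
Parallel ([0.839457] and M3): 1 − (1 − 0.839457)(1 − 0.729789) = 0.9566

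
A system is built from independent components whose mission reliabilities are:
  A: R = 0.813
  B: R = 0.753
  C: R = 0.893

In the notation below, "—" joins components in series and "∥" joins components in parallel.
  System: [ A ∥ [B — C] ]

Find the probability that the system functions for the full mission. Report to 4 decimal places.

Series (B and C): 0.753000 × 0.893000 = 0.672429
Parallel (A and [0.672429]): 1 − (1 − 0.813000)(1 − 0.672429) = 0.9387

0.9387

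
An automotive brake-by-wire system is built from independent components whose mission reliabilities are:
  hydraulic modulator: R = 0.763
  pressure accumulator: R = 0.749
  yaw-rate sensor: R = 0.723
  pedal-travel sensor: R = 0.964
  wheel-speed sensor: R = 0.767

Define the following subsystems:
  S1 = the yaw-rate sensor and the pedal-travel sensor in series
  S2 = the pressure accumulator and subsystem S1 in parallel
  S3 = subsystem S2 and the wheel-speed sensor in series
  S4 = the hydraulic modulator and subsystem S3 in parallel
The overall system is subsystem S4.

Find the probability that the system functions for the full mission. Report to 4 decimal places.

Series (yaw-rate sensor and pedal-travel sensor): 0.723000 × 0.964000 = 0.696972
Parallel (pressure accumulator and [0.696972]): 1 − (1 − 0.749000)(1 − 0.696972) = 0.923940
Series ([0.923940] and wheel-speed sensor): 0.923940 × 0.767000 = 0.708662
Parallel (hydraulic modulator and [0.708662]): 1 − (1 − 0.763000)(1 − 0.708662) = 0.9310

0.9310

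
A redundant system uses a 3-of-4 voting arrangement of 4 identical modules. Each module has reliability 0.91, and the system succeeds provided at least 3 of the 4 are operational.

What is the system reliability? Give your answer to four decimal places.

R = Σ_{i=3}^{4} C(4,i) p^i (1−p)^{4−i} with p = 0.91
C(4,3)·0.91^3·0.09^1 = 0.271286
C(4,4)·0.91^4·0.09^0 = 0.685750
Sum = 0.9570

0.9570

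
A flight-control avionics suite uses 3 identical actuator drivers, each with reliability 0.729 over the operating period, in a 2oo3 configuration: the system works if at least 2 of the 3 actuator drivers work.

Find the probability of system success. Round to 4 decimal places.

R = Σ_{i=2}^{3} C(3,i) p^i (1−p)^{3−i} with p = 0.729
C(3,2)·0.729^2·0.271^1 = 0.432062
C(3,3)·0.729^3·0.271^0 = 0.387420
Sum = 0.8195

0.8195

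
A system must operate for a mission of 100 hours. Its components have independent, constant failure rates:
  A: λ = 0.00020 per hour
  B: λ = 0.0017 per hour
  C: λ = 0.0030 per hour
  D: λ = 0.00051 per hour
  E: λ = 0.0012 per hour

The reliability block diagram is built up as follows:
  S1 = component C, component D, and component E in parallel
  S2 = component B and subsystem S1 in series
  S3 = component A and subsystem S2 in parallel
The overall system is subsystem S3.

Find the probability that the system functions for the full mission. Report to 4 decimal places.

R(A) = exp(−0.00020 × 100) = 0.980199
R(B) = exp(−0.0017 × 100) = 0.843665
R(C) = exp(−0.0030 × 100) = 0.740818
R(D) = exp(−0.00051 × 100) = 0.950279
R(E) = exp(−0.0012 × 100) = 0.886920
Parallel (C, D, and E): 1 − (1 − 0.740818)(1 − 0.950279)(1 − 0.886920) = 0.998543
Series (B and [0.998543]): 0.843665 × 0.998543 = 0.842436
Parallel (A and [0.842436]): 1 − (1 − 0.980199)(1 − 0.842436) = 0.9969

0.9969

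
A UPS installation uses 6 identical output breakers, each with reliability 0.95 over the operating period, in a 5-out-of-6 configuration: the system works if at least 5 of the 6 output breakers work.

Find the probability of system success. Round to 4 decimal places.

R = Σ_{i=5}^{6} C(6,i) p^i (1−p)^{6−i} with p = 0.95
C(6,5)·0.95^5·0.05^1 = 0.232134
C(6,6)·0.95^6·0.05^0 = 0.735092
Sum = 0.9672

0.9672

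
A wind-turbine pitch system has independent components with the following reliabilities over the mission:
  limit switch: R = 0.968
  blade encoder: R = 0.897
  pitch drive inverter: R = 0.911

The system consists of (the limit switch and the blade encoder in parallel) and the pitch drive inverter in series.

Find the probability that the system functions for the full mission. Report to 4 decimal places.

0.9080

Parallel (limit switch and blade encoder): 1 − (1 − 0.968000)(1 − 0.897000) = 0.996704
Series ([0.996704] and pitch drive inverter): 0.996704 × 0.911000 = 0.9080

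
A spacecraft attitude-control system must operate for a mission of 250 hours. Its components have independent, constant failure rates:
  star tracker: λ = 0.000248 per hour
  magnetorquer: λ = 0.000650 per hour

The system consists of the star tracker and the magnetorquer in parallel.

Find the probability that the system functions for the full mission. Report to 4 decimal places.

R(star tracker) = exp(−0.000248 × 250) = 0.939883
R(magnetorquer) = exp(−0.000650 × 250) = 0.850016
Parallel (star tracker and magnetorquer): 1 − (1 − 0.939883)(1 − 0.850016) = 0.9910

0.9910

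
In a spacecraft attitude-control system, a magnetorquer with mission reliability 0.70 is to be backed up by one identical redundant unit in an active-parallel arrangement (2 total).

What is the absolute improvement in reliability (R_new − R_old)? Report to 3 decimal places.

R_before = 0.70
R_after = 1 − (1 − 0.70)^2 = 0.910
ΔR = 0.910 − 0.70 = 0.210

0.210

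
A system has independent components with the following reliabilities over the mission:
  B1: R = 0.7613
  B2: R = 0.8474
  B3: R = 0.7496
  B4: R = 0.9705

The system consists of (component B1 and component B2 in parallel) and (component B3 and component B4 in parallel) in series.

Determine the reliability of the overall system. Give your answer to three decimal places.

0.956

Parallel (B1 and B2): 1 − (1 − 0.76130)(1 − 0.84740) = 0.96357
Parallel (B3 and B4): 1 − (1 − 0.74960)(1 − 0.97050) = 0.99261
Series ([0.96357] and [0.99261]): 0.96357 × 0.99261 = 0.956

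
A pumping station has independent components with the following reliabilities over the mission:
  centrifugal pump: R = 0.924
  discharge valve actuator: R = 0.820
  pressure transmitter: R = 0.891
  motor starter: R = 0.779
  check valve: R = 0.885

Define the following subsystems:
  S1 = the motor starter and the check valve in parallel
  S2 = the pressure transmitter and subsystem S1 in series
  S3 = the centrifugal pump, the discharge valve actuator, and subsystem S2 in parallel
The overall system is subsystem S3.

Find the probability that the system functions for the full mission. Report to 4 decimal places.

Parallel (motor starter and check valve): 1 − (1 − 0.779000)(1 − 0.885000) = 0.974585
Series (pressure transmitter and [0.974585]): 0.891000 × 0.974585 = 0.868355
Parallel (centrifugal pump, discharge valve actuator, and [0.868355]): 1 − (1 − 0.924000)(1 − 0.820000)(1 − 0.868355) = 0.9982

0.9982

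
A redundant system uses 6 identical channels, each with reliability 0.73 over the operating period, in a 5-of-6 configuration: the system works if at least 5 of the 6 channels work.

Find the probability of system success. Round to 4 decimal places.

R = Σ_{i=5}^{6} C(6,i) p^i (1−p)^{6−i} with p = 0.73
C(6,5)·0.73^5·0.27^1 = 0.335838
C(6,6)·0.73^6·0.27^0 = 0.151334
Sum = 0.4872

0.4872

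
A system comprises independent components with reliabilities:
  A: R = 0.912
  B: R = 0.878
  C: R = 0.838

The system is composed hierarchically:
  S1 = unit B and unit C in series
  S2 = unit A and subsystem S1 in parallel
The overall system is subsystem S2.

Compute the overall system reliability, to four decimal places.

Series (B and C): 0.878000 × 0.838000 = 0.735764
Parallel (A and [0.735764]): 1 − (1 − 0.912000)(1 − 0.735764) = 0.9767

0.9767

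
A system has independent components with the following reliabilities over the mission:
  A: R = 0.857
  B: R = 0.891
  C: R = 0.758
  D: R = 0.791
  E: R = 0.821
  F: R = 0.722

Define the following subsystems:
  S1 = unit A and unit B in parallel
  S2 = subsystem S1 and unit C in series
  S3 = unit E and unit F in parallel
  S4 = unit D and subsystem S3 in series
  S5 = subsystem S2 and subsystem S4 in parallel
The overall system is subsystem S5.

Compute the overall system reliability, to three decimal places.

0.937

Parallel (A and B): 1 − (1 − 0.85700)(1 − 0.89100) = 0.98441
Series ([0.98441] and C): 0.98441 × 0.75800 = 0.74618
Parallel (E and F): 1 − (1 − 0.82100)(1 − 0.72200) = 0.95024
Series (D and [0.95024]): 0.79100 × 0.95024 = 0.75164
Parallel ([0.74618] and [0.75164]): 1 − (1 − 0.74618)(1 − 0.75164) = 0.937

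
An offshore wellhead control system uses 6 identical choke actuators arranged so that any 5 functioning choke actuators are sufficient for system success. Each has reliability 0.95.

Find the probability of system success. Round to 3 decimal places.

0.967

R = Σ_{i=5}^{6} C(6,i) p^i (1−p)^{6−i} with p = 0.95
C(6,5)·0.95^5·0.05^1 = 0.23213
C(6,6)·0.95^6·0.05^0 = 0.73509
Sum = 0.967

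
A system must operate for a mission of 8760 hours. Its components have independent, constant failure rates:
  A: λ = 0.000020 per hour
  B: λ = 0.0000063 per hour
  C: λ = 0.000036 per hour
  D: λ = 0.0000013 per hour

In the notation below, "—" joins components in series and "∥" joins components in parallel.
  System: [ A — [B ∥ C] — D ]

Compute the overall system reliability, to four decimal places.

R(A) = exp(−0.000020 × 8760) = 0.839289
R(B) = exp(−0.0000063 × 8760) = 0.946307
R(C) = exp(−0.000036 × 8760) = 0.729526
R(D) = exp(−0.0000013 × 8760) = 0.988677
Parallel (B and C): 1 − (1 − 0.946307)(1 − 0.729526) = 0.985477
Series (A, [0.985477], and D): 0.839289 × 0.985477 × 0.988677 = 0.8177

0.8177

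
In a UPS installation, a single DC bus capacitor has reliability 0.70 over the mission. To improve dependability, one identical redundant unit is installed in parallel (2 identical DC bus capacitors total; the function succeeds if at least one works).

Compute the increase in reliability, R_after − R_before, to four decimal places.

R_before = 0.70
R_after = 1 − (1 − 0.70)^2 = 0.9100
ΔR = 0.9100 − 0.70 = 0.2100

0.2100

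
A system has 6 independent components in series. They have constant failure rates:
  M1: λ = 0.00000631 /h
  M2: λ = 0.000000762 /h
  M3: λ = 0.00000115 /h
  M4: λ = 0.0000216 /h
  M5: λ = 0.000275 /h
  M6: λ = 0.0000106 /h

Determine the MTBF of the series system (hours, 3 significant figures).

Series of exponential components: λ_sys = Σ λ_i
λ_sys = 0.00000631 + 0.000000762 + 0.00000115 + 0.0000216 + 0.000275 + 0.0000106 = 3.1542e-04 /h
MTBF = 1 / λ_sys = 3170 h

3170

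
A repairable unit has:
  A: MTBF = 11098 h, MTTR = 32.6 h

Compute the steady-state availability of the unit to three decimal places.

A(A) = MTBF/(MTBF+MTTR) = 11098/(11098+32.6) = 0.997

0.997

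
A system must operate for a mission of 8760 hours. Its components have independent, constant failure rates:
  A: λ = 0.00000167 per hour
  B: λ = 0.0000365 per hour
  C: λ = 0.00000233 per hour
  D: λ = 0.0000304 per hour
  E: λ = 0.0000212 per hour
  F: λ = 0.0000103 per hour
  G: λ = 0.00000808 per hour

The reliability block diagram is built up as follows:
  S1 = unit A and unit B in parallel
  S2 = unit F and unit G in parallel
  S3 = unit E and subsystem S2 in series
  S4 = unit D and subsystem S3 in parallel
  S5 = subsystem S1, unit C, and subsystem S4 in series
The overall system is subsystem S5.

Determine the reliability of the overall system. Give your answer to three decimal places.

0.936

R(A) = exp(−0.00000167 × 8760) = 0.98548
R(B) = exp(−0.0000365 × 8760) = 0.72634
R(C) = exp(−0.00000233 × 8760) = 0.97980
R(D) = exp(−0.0000304 × 8760) = 0.76621
R(E) = exp(−0.0000212 × 8760) = 0.83051
R(F) = exp(−0.0000103 × 8760) = 0.91372
R(G) = exp(−0.00000808 × 8760) = 0.93167
Parallel (A and B): 1 − (1 − 0.98548)(1 − 0.72634) = 0.99603
Parallel (F and G): 1 − (1 − 0.91372)(1 − 0.93167) = 0.99410
Series (E and [0.99410]): 0.83051 × 0.99410 = 0.82561
Parallel (D and [0.82561]): 1 − (1 − 0.76621)(1 − 0.82561) = 0.95923
Series ([0.99603], C, and [0.95923]): 0.99603 × 0.97980 × 0.95923 = 0.936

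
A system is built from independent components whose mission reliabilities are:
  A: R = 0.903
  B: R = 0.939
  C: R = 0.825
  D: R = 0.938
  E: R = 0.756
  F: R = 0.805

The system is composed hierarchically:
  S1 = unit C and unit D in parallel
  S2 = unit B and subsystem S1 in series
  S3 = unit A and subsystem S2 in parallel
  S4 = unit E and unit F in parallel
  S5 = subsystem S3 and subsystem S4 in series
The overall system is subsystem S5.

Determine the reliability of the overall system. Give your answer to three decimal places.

Parallel (C and D): 1 − (1 − 0.82500)(1 − 0.93800) = 0.98915
Series (B and [0.98915]): 0.93900 × 0.98915 = 0.92881
Parallel (A and [0.92881]): 1 − (1 − 0.90300)(1 − 0.92881) = 0.99309
Parallel (E and F): 1 − (1 − 0.75600)(1 − 0.80500) = 0.95242
Series ([0.99309] and [0.95242]): 0.99309 × 0.95242 = 0.946

0.946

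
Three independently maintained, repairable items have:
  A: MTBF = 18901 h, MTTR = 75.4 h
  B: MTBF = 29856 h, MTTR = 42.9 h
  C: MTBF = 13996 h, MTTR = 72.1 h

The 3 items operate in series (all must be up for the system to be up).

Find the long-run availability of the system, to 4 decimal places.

A(A) = MTBF/(MTBF+MTTR) = 18901/(18901+75.4) = 0.996027
A(B) = MTBF/(MTBF+MTTR) = 29856/(29856+42.9) = 0.998565
A(C) = MTBF/(MTBF+MTTR) = 13996/(13996+72.1) = 0.994875
Series availability: 0.996027 × 0.998565 × 0.994875 = 0.9895

0.9895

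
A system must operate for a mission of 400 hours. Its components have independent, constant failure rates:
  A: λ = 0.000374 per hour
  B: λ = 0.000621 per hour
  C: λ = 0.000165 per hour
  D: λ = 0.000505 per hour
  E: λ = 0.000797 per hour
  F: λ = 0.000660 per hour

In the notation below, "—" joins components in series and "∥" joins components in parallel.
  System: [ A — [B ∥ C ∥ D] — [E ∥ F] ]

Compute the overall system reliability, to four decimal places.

R(A) = exp(−0.000374 × 400) = 0.861052
R(B) = exp(−0.000621 × 400) = 0.780048
R(C) = exp(−0.000165 × 400) = 0.936131
R(D) = exp(−0.000505 × 400) = 0.817095
R(E) = exp(−0.000797 × 400) = 0.727021
R(F) = exp(−0.000660 × 400) = 0.767974
Parallel (B, C, and D): 1 − (1 − 0.780048)(1 − 0.936131)(1 − 0.817095) = 0.997431
Parallel (E and F): 1 − (1 − 0.727021)(1 − 0.767974) = 0.936662
Series (A, [0.997431], and [0.936662]): 0.861052 × 0.997431 × 0.936662 = 0.8044

0.8044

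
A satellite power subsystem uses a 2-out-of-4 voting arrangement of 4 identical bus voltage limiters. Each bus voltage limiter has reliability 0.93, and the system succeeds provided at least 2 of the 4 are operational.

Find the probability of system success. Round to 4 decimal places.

R = Σ_{i=2}^{4} C(4,i) p^i (1−p)^{4−i} with p = 0.93
C(4,2)·0.93^2·0.07^2 = 0.025428
C(4,3)·0.93^3·0.07^1 = 0.225220
C(4,4)·0.93^4·0.07^0 = 0.748052
Sum = 0.9987

0.9987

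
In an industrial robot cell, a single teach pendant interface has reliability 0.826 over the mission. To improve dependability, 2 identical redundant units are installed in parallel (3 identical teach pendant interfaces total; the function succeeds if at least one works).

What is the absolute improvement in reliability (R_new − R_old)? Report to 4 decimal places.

0.1687

R_before = 0.826
R_after = 1 − (1 − 0.826)^3 = 0.9947
ΔR = 0.9947 − 0.826 = 0.1687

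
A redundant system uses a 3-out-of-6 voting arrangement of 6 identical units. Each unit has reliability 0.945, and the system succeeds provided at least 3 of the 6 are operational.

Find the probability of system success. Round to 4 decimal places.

R = Σ_{i=3}^{6} C(6,i) p^i (1−p)^{6−i} with p = 0.945
C(6,3)·0.945^3·0.055^3 = 0.002808
C(6,4)·0.945^4·0.055^2 = 0.036186
C(6,5)·0.945^5·0.055^1 = 0.248698
C(6,6)·0.945^6·0.055^0 = 0.712182
Sum = 0.9999

0.9999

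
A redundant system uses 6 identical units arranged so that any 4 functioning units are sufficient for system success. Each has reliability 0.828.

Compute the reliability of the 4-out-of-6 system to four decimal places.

R = Σ_{i=4}^{6} C(6,i) p^i (1−p)^{6−i} with p = 0.828
C(6,4)·0.828^4·0.172^2 = 0.208578
C(6,5)·0.828^5·0.172^1 = 0.401635
C(6,6)·0.828^6·0.172^0 = 0.322242
Sum = 0.9325

0.9325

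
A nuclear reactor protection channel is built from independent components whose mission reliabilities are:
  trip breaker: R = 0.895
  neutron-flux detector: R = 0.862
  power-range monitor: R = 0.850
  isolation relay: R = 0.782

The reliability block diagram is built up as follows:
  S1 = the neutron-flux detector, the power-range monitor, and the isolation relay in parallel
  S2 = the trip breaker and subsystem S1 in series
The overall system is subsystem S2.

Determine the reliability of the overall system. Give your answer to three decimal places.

Parallel (neutron-flux detector, power-range monitor, and isolation relay): 1 − (1 − 0.86200)(1 − 0.85000)(1 − 0.78200) = 0.99549
Series (trip breaker and [0.99549]): 0.89500 × 0.99549 = 0.891

0.891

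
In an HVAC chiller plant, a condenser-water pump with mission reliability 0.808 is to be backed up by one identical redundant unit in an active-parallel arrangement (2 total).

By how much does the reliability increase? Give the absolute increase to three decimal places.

0.155

R_before = 0.808
R_after = 1 − (1 − 0.808)^2 = 0.963
ΔR = 0.963 − 0.808 = 0.155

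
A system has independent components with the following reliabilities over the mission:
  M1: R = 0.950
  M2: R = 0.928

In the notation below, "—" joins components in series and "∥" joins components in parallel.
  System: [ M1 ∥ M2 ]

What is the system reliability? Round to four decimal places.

0.9964

Parallel (M1 and M2): 1 − (1 − 0.950000)(1 − 0.928000) = 0.9964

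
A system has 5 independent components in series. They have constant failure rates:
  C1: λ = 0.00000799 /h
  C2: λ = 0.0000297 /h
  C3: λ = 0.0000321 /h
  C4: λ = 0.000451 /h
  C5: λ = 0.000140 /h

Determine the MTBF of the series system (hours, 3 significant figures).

Series of exponential components: λ_sys = Σ λ_i
λ_sys = 0.00000799 + 0.0000297 + 0.0000321 + 0.000451 + 0.000140 = 6.6079e-04 /h
MTBF = 1 / λ_sys = 1510 h

1510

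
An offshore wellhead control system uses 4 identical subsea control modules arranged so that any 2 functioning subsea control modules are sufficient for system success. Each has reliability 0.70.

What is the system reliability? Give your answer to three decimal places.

R = Σ_{i=2}^{4} C(4,i) p^i (1−p)^{4−i} with p = 0.70
C(4,2)·0.70^2·0.30^2 = 0.26460
C(4,3)·0.70^3·0.30^1 = 0.41160
C(4,4)·0.70^4·0.30^0 = 0.24010
Sum = 0.916

0.916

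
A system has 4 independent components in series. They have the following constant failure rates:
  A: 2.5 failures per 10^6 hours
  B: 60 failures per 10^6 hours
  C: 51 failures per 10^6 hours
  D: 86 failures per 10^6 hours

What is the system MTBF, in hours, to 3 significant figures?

Series of exponential components: λ_sys = Σ λ_i
λ_sys = 0.0000025 + 0.000060 + 0.000051 + 0.000086 = 1.9950e-04 /h
MTBF = 1 / λ_sys = 5010 h

5010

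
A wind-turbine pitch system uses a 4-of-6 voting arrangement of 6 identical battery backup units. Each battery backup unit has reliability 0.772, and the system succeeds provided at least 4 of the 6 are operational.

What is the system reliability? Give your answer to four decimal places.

0.8638

R = Σ_{i=4}^{6} C(6,i) p^i (1−p)^{6−i} with p = 0.772
C(6,4)·0.772^4·0.228^2 = 0.276968
C(6,5)·0.772^5·0.228^1 = 0.375122
C(6,6)·0.772^6·0.228^0 = 0.211692
Sum = 0.8638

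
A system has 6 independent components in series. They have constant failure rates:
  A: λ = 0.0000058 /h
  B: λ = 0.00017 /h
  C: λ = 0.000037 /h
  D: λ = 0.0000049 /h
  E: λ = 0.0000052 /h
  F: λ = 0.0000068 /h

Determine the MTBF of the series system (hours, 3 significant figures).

4350

Series of exponential components: λ_sys = Σ λ_i
λ_sys = 0.0000058 + 0.00017 + 0.000037 + 0.0000049 + 0.0000052 + 0.0000068 = 2.2970e-04 /h
MTBF = 1 / λ_sys = 4350 h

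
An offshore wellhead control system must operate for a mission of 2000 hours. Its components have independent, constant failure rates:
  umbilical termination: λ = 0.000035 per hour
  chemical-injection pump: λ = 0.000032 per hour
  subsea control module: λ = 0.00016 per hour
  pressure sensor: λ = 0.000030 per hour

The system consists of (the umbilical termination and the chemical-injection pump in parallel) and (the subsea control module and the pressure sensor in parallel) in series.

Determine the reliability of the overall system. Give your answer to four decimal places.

R(umbilical termination) = exp(−0.000035 × 2000) = 0.932394
R(chemical-injection pump) = exp(−0.000032 × 2000) = 0.938005
R(subsea control module) = exp(−0.00016 × 2000) = 0.726149
R(pressure sensor) = exp(−0.000030 × 2000) = 0.941765
Parallel (umbilical termination and chemical-injection pump): 1 − (1 − 0.932394)(1 − 0.938005) = 0.995809
Parallel (subsea control module and pressure sensor): 1 − (1 − 0.726149)(1 − 0.941765) = 0.984052
Series ([0.995809] and [0.984052]): 0.995809 × 0.984052 = 0.9799

0.9799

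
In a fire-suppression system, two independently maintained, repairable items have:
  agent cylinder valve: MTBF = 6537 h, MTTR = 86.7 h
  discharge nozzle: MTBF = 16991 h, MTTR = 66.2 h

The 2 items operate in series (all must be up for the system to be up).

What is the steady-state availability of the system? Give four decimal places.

0.9831

A(agent cylinder valve) = MTBF/(MTBF+MTTR) = 6537/(6537+86.7) = 0.986911
A(discharge nozzle) = MTBF/(MTBF+MTTR) = 16991/(16991+66.2) = 0.996119
Series availability: 0.986911 × 0.996119 = 0.9831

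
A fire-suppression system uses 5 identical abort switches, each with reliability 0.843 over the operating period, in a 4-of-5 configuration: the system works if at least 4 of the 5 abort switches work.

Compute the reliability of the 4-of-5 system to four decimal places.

R = Σ_{i=4}^{5} C(5,i) p^i (1−p)^{5−i} with p = 0.843
C(5,4)·0.843^4·0.157^1 = 0.396442
C(5,5)·0.843^5·0.157^0 = 0.425734
Sum = 0.8222

0.8222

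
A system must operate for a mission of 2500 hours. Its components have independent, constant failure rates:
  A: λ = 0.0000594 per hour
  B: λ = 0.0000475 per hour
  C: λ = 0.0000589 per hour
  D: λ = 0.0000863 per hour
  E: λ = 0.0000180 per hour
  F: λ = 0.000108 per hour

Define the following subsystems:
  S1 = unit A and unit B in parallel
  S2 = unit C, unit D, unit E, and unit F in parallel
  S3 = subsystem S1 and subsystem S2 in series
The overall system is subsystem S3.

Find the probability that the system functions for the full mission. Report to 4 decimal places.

R(A) = exp(−0.0000594 × 2500) = 0.862000
R(B) = exp(−0.0000475 × 2500) = 0.888030
R(C) = exp(−0.0000589 × 2500) = 0.863078
R(D) = exp(−0.0000863 × 2500) = 0.805937
R(E) = exp(−0.0000180 × 2500) = 0.955997
R(F) = exp(−0.000108 × 2500) = 0.763379
Parallel (A and B): 1 − (1 − 0.862000)(1 − 0.888030) = 0.984548
Parallel (C, D, E, and F): 1 − (1 − 0.863078)(1 − 0.805937)(1 − 0.955997)(1 − 0.763379) = 0.999723
Series ([0.984548] and [0.999723]): 0.984548 × 0.999723 = 0.9843

0.9843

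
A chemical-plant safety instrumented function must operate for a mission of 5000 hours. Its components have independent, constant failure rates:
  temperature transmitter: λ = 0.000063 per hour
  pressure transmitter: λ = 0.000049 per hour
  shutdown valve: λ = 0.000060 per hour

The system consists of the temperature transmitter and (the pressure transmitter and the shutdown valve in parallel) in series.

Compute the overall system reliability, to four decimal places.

0.6887

R(temperature transmitter) = exp(−0.000063 × 5000) = 0.729789
R(pressure transmitter) = exp(−0.000049 × 5000) = 0.782705
R(shutdown valve) = exp(−0.000060 × 5000) = 0.740818
Parallel (pressure transmitter and shutdown valve): 1 − (1 − 0.782705)(1 − 0.740818) = 0.943681
Series (temperature transmitter and [0.943681]): 0.729789 × 0.943681 = 0.6887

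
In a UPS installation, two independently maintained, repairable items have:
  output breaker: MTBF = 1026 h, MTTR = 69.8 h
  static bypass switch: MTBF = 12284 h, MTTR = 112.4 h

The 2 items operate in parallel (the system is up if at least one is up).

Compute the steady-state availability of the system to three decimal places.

A(output breaker) = MTBF/(MTBF+MTTR) = 1026/(1026+69.8) = 0.936302
A(static bypass switch) = MTBF/(MTBF+MTTR) = 12284/(12284+112.4) = 0.990933
Parallel availability: 1 − (1 − 0.936302)(1 − 0.990933) = 0.999

0.999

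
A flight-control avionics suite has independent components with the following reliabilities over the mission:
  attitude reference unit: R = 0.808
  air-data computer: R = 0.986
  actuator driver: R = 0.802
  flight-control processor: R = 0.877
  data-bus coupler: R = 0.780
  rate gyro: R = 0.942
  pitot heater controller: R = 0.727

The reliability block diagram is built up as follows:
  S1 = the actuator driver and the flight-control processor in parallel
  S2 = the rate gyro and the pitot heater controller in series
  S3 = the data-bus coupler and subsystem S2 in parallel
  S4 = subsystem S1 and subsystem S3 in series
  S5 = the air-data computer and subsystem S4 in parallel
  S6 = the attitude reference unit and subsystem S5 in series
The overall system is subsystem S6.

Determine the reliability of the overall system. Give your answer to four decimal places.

Parallel (actuator driver and flight-control processor): 1 − (1 − 0.802000)(1 − 0.877000) = 0.975646
Series (rate gyro and pitot heater controller): 0.942000 × 0.727000 = 0.684834
Parallel (data-bus coupler and [0.684834]): 1 − (1 − 0.780000)(1 − 0.684834) = 0.930663
Series ([0.975646] and [0.930663]): 0.975646 × 0.930663 = 0.907998
Parallel (air-data computer and [0.907998]): 1 − (1 − 0.986000)(1 − 0.907998) = 0.998712
Series (attitude reference unit and [0.998712]): 0.808000 × 0.998712 = 0.8070

0.8070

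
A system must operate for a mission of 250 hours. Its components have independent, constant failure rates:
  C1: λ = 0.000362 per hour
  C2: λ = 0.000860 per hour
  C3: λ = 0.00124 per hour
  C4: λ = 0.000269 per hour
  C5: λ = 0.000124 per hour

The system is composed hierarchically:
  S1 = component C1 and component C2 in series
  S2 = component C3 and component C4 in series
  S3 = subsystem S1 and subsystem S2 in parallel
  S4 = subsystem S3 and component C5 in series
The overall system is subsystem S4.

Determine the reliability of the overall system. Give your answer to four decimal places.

0.8893

R(C1) = exp(−0.000362 × 250) = 0.913474
R(C2) = exp(−0.000860 × 250) = 0.806541
R(C3) = exp(−0.00124 × 250) = 0.733447
R(C4) = exp(−0.000269 × 250) = 0.934961
R(C5) = exp(−0.000124 × 250) = 0.969476
Series (C1 and C2): 0.913474 × 0.806541 = 0.736754
Series (C3 and C4): 0.733447 × 0.934961 = 0.685744
Parallel ([0.736754] and [0.685744]): 1 − (1 − 0.736754)(1 − 0.685744) = 0.917273
Series ([0.917273] and C5): 0.917273 × 0.969476 = 0.8893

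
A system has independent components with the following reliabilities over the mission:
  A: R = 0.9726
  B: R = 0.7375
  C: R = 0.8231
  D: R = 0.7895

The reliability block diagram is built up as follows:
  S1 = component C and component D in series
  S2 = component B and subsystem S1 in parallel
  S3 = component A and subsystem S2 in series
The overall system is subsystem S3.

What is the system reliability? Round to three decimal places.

0.883

Series (C and D): 0.82310 × 0.78950 = 0.64984
Parallel (B and [0.64984]): 1 − (1 − 0.73750)(1 − 0.64984) = 0.90808
Series (A and [0.90808]): 0.97260 × 0.90808 = 0.883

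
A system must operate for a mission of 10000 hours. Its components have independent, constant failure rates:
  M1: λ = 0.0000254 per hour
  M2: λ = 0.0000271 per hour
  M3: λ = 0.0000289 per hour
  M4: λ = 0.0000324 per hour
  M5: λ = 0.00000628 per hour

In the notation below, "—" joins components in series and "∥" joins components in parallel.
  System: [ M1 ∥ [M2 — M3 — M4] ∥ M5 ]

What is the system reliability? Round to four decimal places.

0.9920

R(M1) = exp(−0.0000254 × 10000) = 0.775692
R(M2) = exp(−0.0000271 × 10000) = 0.762616
R(M3) = exp(−0.0000289 × 10000) = 0.749012
R(M4) = exp(−0.0000324 × 10000) = 0.723250
R(M5) = exp(−0.00000628 × 10000) = 0.939131
Series (M2, M3, and M4): 0.762616 × 0.749012 × 0.723250 = 0.413127
Parallel (M1, [0.413127], and M5): 1 − (1 − 0.775692)(1 − 0.413127)(1 − 0.939131) = 0.9920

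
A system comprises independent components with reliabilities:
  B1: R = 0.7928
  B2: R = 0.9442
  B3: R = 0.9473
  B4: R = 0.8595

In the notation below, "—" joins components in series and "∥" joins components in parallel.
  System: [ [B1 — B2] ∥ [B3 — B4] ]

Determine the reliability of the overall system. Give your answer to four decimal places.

Series (B1 and B2): 0.792800 × 0.944200 = 0.748562
Series (B3 and B4): 0.947300 × 0.859500 = 0.814204
Parallel ([0.748562] and [0.814204]): 1 − (1 − 0.748562)(1 − 0.814204) = 0.9533

0.9533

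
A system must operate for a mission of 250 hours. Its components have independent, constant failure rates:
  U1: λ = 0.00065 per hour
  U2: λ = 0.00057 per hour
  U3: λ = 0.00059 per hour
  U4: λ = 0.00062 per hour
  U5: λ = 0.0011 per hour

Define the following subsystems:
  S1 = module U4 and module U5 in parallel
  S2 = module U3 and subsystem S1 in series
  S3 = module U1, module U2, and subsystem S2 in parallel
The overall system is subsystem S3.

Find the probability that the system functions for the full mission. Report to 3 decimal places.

R(U1) = exp(−0.00065 × 250) = 0.85002
R(U2) = exp(−0.00057 × 250) = 0.86719
R(U3) = exp(−0.00059 × 250) = 0.86286
R(U4) = exp(−0.00062 × 250) = 0.85642
R(U5) = exp(−0.0011 × 250) = 0.75957
Parallel (U4 and U5): 1 − (1 − 0.85642)(1 − 0.75957) = 0.96548
Series (U3 and [0.96548]): 0.86286 × 0.96548 = 0.83307
Parallel (U1, U2, and [0.83307]): 1 − (1 − 0.85002)(1 − 0.86719)(1 − 0.83307) = 0.997

0.997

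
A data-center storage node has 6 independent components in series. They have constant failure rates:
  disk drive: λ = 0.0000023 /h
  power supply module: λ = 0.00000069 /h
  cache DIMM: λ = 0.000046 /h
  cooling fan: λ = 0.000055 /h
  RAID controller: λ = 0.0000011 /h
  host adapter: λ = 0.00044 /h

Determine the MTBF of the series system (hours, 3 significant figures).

1830

Series of exponential components: λ_sys = Σ λ_i
λ_sys = 0.0000023 + 0.00000069 + 0.000046 + 0.000055 + 0.0000011 + 0.00044 = 5.4509e-04 /h
MTBF = 1 / λ_sys = 1830 h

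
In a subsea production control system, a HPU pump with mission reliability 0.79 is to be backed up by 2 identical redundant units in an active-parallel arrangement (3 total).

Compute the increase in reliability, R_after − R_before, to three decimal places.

0.201

R_before = 0.79
R_after = 1 − (1 − 0.79)^3 = 0.991
ΔR = 0.991 − 0.79 = 0.201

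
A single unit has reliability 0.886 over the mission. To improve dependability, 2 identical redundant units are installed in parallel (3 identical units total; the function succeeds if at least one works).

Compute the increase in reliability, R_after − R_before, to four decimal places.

0.1125

R_before = 0.886
R_after = 1 − (1 − 0.886)^3 = 0.9985
ΔR = 0.9985 − 0.886 = 0.1125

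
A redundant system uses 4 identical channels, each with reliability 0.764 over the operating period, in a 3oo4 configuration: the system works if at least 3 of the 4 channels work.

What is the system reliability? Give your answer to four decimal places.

R = Σ_{i=3}^{4} C(4,i) p^i (1−p)^{4−i} with p = 0.764
C(4,3)·0.764^3·0.236^1 = 0.420971
C(4,4)·0.764^4·0.236^0 = 0.340701
Sum = 0.7617

0.7617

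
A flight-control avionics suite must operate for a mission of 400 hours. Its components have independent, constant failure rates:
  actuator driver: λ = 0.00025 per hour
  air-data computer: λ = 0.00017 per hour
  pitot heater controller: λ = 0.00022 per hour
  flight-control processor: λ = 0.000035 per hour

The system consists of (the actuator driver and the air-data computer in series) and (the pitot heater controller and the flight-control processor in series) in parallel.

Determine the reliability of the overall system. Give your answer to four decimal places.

R(actuator driver) = exp(−0.00025 × 400) = 0.904837
R(air-data computer) = exp(−0.00017 × 400) = 0.934260
R(pitot heater controller) = exp(−0.00022 × 400) = 0.915761
R(flight-control processor) = exp(−0.000035 × 400) = 0.986098
Series (actuator driver and air-data computer): 0.904837 × 0.934260 = 0.845353
Series (pitot heater controller and flight-control processor): 0.915761 × 0.986098 = 0.903030
Parallel ([0.845353] and [0.903030]): 1 − (1 − 0.845353)(1 − 0.903030) = 0.9850

0.9850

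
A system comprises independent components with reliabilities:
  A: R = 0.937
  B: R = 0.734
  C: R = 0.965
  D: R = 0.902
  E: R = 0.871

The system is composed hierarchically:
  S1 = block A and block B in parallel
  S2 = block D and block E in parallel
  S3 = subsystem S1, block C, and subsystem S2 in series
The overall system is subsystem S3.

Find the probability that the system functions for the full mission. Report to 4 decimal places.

0.9368

Parallel (A and B): 1 − (1 − 0.937000)(1 − 0.734000) = 0.983242
Parallel (D and E): 1 − (1 − 0.902000)(1 − 0.871000) = 0.987358
Series ([0.983242], C, and [0.987358]): 0.983242 × 0.965000 × 0.987358 = 0.9368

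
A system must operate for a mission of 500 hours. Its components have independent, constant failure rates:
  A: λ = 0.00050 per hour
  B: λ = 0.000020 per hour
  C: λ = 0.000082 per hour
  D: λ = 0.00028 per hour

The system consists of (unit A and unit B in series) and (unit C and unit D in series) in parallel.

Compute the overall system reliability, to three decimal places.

R(A) = exp(−0.00050 × 500) = 0.77880
R(B) = exp(−0.000020 × 500) = 0.99005
R(C) = exp(−0.000082 × 500) = 0.95983
R(D) = exp(−0.00028 × 500) = 0.86936
Series (A and B): 0.77880 × 0.99005 = 0.77105
Series (C and D): 0.95983 × 0.86936 = 0.83444
Parallel ([0.77105] and [0.83444]): 1 − (1 − 0.77105)(1 − 0.83444) = 0.962

0.962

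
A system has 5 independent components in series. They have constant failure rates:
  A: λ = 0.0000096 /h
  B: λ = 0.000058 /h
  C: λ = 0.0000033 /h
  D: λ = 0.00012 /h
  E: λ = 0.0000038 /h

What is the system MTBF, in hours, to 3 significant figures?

Series of exponential components: λ_sys = Σ λ_i
λ_sys = 0.0000096 + 0.000058 + 0.0000033 + 0.00012 + 0.0000038 = 1.9470e-04 /h
MTBF = 1 / λ_sys = 5140 h

5140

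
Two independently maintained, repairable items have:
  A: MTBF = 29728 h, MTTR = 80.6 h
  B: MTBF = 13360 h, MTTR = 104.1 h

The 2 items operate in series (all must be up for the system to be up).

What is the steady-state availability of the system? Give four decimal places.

A(A) = MTBF/(MTBF+MTTR) = 29728/(29728+80.6) = 0.997296
A(B) = MTBF/(MTBF+MTTR) = 13360/(13360+104.1) = 0.992268
Series availability: 0.997296 × 0.992268 = 0.9896

0.9896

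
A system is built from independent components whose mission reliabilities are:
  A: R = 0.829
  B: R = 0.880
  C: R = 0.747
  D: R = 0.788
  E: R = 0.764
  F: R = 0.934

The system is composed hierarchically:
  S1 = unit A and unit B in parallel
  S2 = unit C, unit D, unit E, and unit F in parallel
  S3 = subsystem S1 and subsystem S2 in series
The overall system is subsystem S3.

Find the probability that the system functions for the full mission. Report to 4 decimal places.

0.9787

Parallel (A and B): 1 − (1 − 0.829000)(1 − 0.880000) = 0.979480
Parallel (C, D, E, and F): 1 − (1 − 0.747000)(1 − 0.788000)(1 − 0.764000)(1 − 0.934000) = 0.999165
Series ([0.979480] and [0.999165]): 0.979480 × 0.999165 = 0.9787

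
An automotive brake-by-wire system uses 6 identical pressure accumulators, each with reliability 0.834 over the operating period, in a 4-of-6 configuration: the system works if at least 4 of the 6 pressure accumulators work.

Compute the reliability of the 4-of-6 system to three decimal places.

R = Σ_{i=4}^{6} C(6,i) p^i (1−p)^{6−i} with p = 0.834
C(6,4)·0.834^4·0.166^2 = 0.19997
C(6,5)·0.834^5·0.166^1 = 0.40187
C(6,6)·0.834^6·0.166^0 = 0.33651
Sum = 0.938

0.938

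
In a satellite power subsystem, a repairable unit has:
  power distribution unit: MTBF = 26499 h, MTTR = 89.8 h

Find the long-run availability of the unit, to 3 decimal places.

A(power distribution unit) = MTBF/(MTBF+MTTR) = 26499/(26499+89.8) = 0.997

0.997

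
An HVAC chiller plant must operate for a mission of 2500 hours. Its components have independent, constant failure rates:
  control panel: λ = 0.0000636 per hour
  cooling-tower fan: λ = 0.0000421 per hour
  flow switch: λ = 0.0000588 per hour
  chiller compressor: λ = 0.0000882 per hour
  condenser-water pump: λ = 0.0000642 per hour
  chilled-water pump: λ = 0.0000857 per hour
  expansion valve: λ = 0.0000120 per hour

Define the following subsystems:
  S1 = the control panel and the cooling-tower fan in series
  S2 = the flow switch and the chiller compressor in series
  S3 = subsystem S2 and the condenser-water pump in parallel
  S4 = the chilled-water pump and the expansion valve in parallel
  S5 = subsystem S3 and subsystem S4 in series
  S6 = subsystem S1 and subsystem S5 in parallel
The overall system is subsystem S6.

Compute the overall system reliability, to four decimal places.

0.9881

R(control panel) = exp(−0.0000636 × 2500) = 0.852996
R(cooling-tower fan) = exp(−0.0000421 × 2500) = 0.900099
R(flow switch) = exp(−0.0000588 × 2500) = 0.863294
R(chiller compressor) = exp(−0.0000882 × 2500) = 0.802118
R(condenser-water pump) = exp(−0.0000642 × 2500) = 0.851718
R(chilled-water pump) = exp(−0.0000857 × 2500) = 0.807147
R(expansion valve) = exp(−0.0000120 × 2500) = 0.970446
Series (control panel and cooling-tower fan): 0.852996 × 0.900099 = 0.767781
Series (flow switch and chiller compressor): 0.863294 × 0.802118 = 0.692464
Parallel ([0.692464] and condenser-water pump): 1 − (1 − 0.692464)(1 − 0.851718) = 0.954398
Parallel (chilled-water pump and expansion valve): 1 − (1 − 0.807147)(1 − 0.970446) = 0.994300
Series ([0.954398] and [0.994300]): 0.954398 × 0.994300 = 0.948958
Parallel ([0.767781] and [0.948958]): 1 − (1 − 0.767781)(1 − 0.948958) = 0.9881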